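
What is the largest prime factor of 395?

79

395 = 5 · 79
79 is prime.
So 395 = 5 · 79; the largest prime factor is 79.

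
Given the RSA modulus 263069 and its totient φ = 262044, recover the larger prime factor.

φ(n) = (p−1)(q−1) = n − (p+q) + 1, so p + q = 263069 − 262044 + 1 = 1026.
p and q are the roots of t² − 1026t + 263069 = 0.
Discriminant: 1026² − 4·263069 = 1052676 − 1052276 = 400; √400 = 20.
q = (1026 − 20)/2 = 503, p = (1026 + 20)/2 = 523.
Check: 503 · 523 = 263069.

523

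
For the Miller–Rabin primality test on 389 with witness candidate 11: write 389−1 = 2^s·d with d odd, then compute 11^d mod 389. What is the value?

1

389 − 1 = 388 = 2^2 · 97, so d = 97.
11^1 ≡ 11 (mod 389)
11^2 ≡ 11^2 = 121 ≡ 121 (mod 389)
11^4 ≡ 121^2 = 14641 ≡ 248 (mod 389)
11^8 ≡ 248^2 = 61504 ≡ 42 (mod 389)
11^16 ≡ 42^2 = 1764 ≡ 208 (mod 389)
11^32 ≡ 208^2 = 43264 ≡ 85 (mod 389)
11^64 ≡ 85^2 = 7225 ≡ 223 (mod 389)
97 = 64 + 32 + 1 in binary powers of 2.
So 11^97 ≡ 223 · 85 · 11 ≡ 1 (mod 389).
Since 11^d ≡ 1 (mod 389), base 11 does not prove 389 composite.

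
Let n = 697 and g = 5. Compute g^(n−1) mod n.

5^1 ≡ 5 (mod 697)
5^2 ≡ 5^2 = 25 ≡ 25 (mod 697)
5^4 ≡ 25^2 = 625 ≡ 625 (mod 697)
5^8 ≡ 625^2 = 390625 ≡ 305 (mod 697)
5^16 ≡ 305^2 = 93025 ≡ 324 (mod 697)
5^32 ≡ 324^2 = 104976 ≡ 426 (mod 697)
5^64 ≡ 426^2 = 181476 ≡ 256 (mod 697)
5^128 ≡ 256^2 = 65536 ≡ 18 (mod 697)
5^256 ≡ 18^2 = 324 ≡ 324 (mod 697)
5^512 ≡ 324^2 = 104976 ≡ 426 (mod 697)
696 = 512 + 128 + 32 + 16 + 8 in binary powers of 2.
So 5^696 ≡ 426 · 18 · 426 · 324 · 305 ≡ 611 (mod 697).
Since 611 ≠ 1, base 5 is a Fermat witness: 697 is composite.

611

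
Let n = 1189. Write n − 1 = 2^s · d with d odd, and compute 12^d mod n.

1189 − 1 = 1188 = 2^2 · 297, so d = 297.
12^1 ≡ 12 (mod 1189)
12^2 ≡ 12^2 = 144 ≡ 144 (mod 1189)
12^4 ≡ 144^2 = 20736 ≡ 523 (mod 1189)
12^8 ≡ 523^2 = 273529 ≡ 59 (mod 1189)
12^16 ≡ 59^2 = 3481 ≡ 1103 (mod 1189)
12^32 ≡ 1103^2 = 1216609 ≡ 262 (mod 1189)
12^64 ≡ 262^2 = 68644 ≡ 871 (mod 1189)
12^128 ≡ 871^2 = 758641 ≡ 59 (mod 1189)
12^256 ≡ 59^2 = 3481 ≡ 1103 (mod 1189)
297 = 256 + 32 + 8 + 1 in binary powers of 2.
So 12^297 ≡ 1103 · 262 · 59 · 12 ≡ 157 (mod 1189).
Squaring chain: 157 → 869; never reaches −1, so base 12 is a Miller–Rabin witness that 1189 is composite.

157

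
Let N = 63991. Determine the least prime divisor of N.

89

63991 is odd.
Digit sum 28, not divisible by 3.
Ends in 1: not divisible by 5.
7: 63991 = 7·9141 + 4
11: 63991 = 11·5817 + 4
13: 63991 = 13·4922 + 5
17: 63991 = 17·3764 + 3
19: 63991 = 19·3367 + 18
23: 63991 = 23·2782 + 5
29: 63991 = 29·2206 + 17
31: 63991 = 31·2064 + 7
37: 63991 = 37·1729 + 18
41: 63991 = 41·1560 + 31
43: 63991 = 43·1488 + 7
47: 63991 = 47·1361 + 24
53: 63991 = 53·1207 + 20
59: 63991 = 59·1084 + 35
61: 63991 = 61·1049 + 2
67: 63991 = 67·955 + 6
71: 63991 = 71·901 + 20
73: 63991 = 73·876 + 43
79: 63991 = 79·810 + 1
83: 63991 = 83·770 + 81
89: 63991 = 89·719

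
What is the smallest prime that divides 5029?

47

5029 is odd.
Digit sum 16, not divisible by 3.
Ends in 9: not divisible by 5.
7: 5029 = 7·718 + 3
11: 5029 = 11·457 + 2
13: 5029 = 13·386 + 11
17: 5029 = 17·295 + 14
19: 5029 = 19·264 + 13
23: 5029 = 23·218 + 15
29: 5029 = 29·173 + 12
31: 5029 = 31·162 + 7
37: 5029 = 37·135 + 34
41: 5029 = 41·122 + 27
43: 5029 = 43·116 + 41
47: 5029 = 47·107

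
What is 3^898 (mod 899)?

3^1 ≡ 3 (mod 899)
3^2 ≡ 3^2 = 9 ≡ 9 (mod 899)
3^4 ≡ 9^2 = 81 ≡ 81 (mod 899)
3^8 ≡ 81^2 = 6561 ≡ 268 (mod 899)
3^16 ≡ 268^2 = 71824 ≡ 803 (mod 899)
3^32 ≡ 803^2 = 644809 ≡ 226 (mod 899)
3^64 ≡ 226^2 = 51076 ≡ 732 (mod 899)
3^128 ≡ 732^2 = 535824 ≡ 20 (mod 899)
3^256 ≡ 20^2 = 400 ≡ 400 (mod 899)
3^512 ≡ 400^2 = 160000 ≡ 877 (mod 899)
898 = 512 + 256 + 128 + 2 in binary powers of 2.
So 3^898 ≡ 877 · 400 · 20 · 9 ≡ 38 (mod 899).
Since 38 ≠ 1, base 3 is a Fermat witness: 899 is composite.

38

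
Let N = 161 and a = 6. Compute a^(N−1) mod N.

6^1 ≡ 6 (mod 161)
6^2 ≡ 6^2 = 36 ≡ 36 (mod 161)
6^4 ≡ 36^2 = 1296 ≡ 8 (mod 161)
6^8 ≡ 8^2 = 64 ≡ 64 (mod 161)
6^16 ≡ 64^2 = 4096 ≡ 71 (mod 161)
6^32 ≡ 71^2 = 5041 ≡ 50 (mod 161)
6^64 ≡ 50^2 = 2500 ≡ 85 (mod 161)
6^128 ≡ 85^2 = 7225 ≡ 141 (mod 161)
160 = 128 + 32 in binary powers of 2.
So 6^160 ≡ 141 · 50 ≡ 127 (mod 161).
Since 127 ≠ 1, base 6 is a Fermat witness: 161 is composite.

127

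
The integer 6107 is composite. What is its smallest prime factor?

6107 is odd.
Digit sum 14, not divisible by 3.
Ends in 7: not divisible by 5.
7: 6107 = 7·872 + 3
11: 6107 = 11·555 + 2
13: 6107 = 13·469 + 10
17: 6107 = 17·359 + 4
19: 6107 = 19·321 + 8
23: 6107 = 23·265 + 12
29: 6107 = 29·210 + 17
31: 6107 = 31·197

31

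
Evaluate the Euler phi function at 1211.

Factor: 1211 = 7 · 173.
φ(1211) = (7−1) · (173−1) = 6 · 172 = 1032.

1032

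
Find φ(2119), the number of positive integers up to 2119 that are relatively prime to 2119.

Factor: 2119 = 13 · 163.
φ(2119) = (13−1) · (163−1) = 12 · 162 = 1944.

1944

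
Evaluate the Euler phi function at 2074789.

2020656

Factor: 2074789 = 67 · 173 · 179.
φ(2074789) = (67−1) · (173−1) · (179−1) = 66 · 172 · 178 = 2020656.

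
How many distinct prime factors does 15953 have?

3

15953 = 7 · 2279
2279 = 43 · 53
15953 = 7 · 43 · 53, which has 3 distinct prime factors.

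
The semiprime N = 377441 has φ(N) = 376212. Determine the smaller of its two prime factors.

587

φ(n) = (p−1)(q−1) = n − (p+q) + 1, so p + q = 377441 − 376212 + 1 = 1230.
p and q are the roots of t² − 1230t + 377441 = 0.
Discriminant: 1230² − 4·377441 = 1512900 − 1509764 = 3136; √3136 = 56.
q = (1230 − 56)/2 = 587, p = (1230 + 56)/2 = 643.
Check: 587 · 643 = 377441.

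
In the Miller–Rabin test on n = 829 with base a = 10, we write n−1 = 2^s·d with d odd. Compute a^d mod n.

583

829 − 1 = 828 = 2^2 · 207, so d = 207.
10^1 ≡ 10 (mod 829)
10^2 ≡ 10^2 = 100 ≡ 100 (mod 829)
10^4 ≡ 100^2 = 10000 ≡ 52 (mod 829)
10^8 ≡ 52^2 = 2704 ≡ 217 (mod 829)
10^16 ≡ 217^2 = 47089 ≡ 665 (mod 829)
10^32 ≡ 665^2 = 442225 ≡ 368 (mod 829)
10^64 ≡ 368^2 = 135424 ≡ 297 (mod 829)
10^128 ≡ 297^2 = 88209 ≡ 335 (mod 829)
207 = 128 + 64 + 8 + 4 + 2 + 1 in binary powers of 2.
So 10^207 ≡ 335 · 297 · 217 · 52 · 100 · 10 ≡ 583 (mod 829).
Squaring chain: 583 → 828; reaches −1, so base 10 does not prove 829 composite.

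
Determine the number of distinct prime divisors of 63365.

63365 = 5 · 12673
12673 = 19 · 667
667 = 23 · 29
63365 = 5 · 19 · 23 · 29, which has 4 distinct prime factors.

4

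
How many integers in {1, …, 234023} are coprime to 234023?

Factor: 234023 = 19 · 109 · 113.
φ(234023) = (19−1) · (109−1) · (113−1) = 18 · 108 · 112 = 217728.

217728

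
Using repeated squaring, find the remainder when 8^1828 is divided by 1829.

8^1 ≡ 8 (mod 1829)
8^2 ≡ 8^2 = 64 ≡ 64 (mod 1829)
8^4 ≡ 64^2 = 4096 ≡ 438 (mod 1829)
8^8 ≡ 438^2 = 191844 ≡ 1628 (mod 1829)
8^16 ≡ 1628^2 = 2650384 ≡ 163 (mod 1829)
8^32 ≡ 163^2 = 26569 ≡ 963 (mod 1829)
8^64 ≡ 963^2 = 927369 ≡ 66 (mod 1829)
8^128 ≡ 66^2 = 4356 ≡ 698 (mod 1829)
8^256 ≡ 698^2 = 487204 ≡ 690 (mod 1829)
8^512 ≡ 690^2 = 476100 ≡ 560 (mod 1829)
8^1024 ≡ 560^2 = 313600 ≡ 841 (mod 1829)
1828 = 1024 + 512 + 256 + 32 + 4 in binary powers of 2.
So 8^1828 ≡ 841 · 560 · 690 · 963 · 438 ≡ 1349 (mod 1829).
Since 1349 ≠ 1, base 8 is a Fermat witness: 1829 is composite.

1349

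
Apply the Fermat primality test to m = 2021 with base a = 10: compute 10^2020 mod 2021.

1615

10^1 ≡ 10 (mod 2021)
10^2 ≡ 10^2 = 100 ≡ 100 (mod 2021)
10^4 ≡ 100^2 = 10000 ≡ 1916 (mod 2021)
10^8 ≡ 1916^2 = 3671056 ≡ 920 (mod 2021)
10^16 ≡ 920^2 = 846400 ≡ 1622 (mod 2021)
10^32 ≡ 1622^2 = 2630884 ≡ 1563 (mod 2021)
10^64 ≡ 1563^2 = 2442969 ≡ 1601 (mod 2021)
10^128 ≡ 1601^2 = 2563201 ≡ 573 (mod 2021)
10^256 ≡ 573^2 = 328329 ≡ 927 (mod 2021)
10^512 ≡ 927^2 = 859329 ≡ 404 (mod 2021)
10^1024 ≡ 404^2 = 163216 ≡ 1536 (mod 2021)
2020 = 1024 + 512 + 256 + 128 + 64 + 32 + 4 in binary powers of 2.
So 10^2020 ≡ 1536 · 404 · 927 · 573 · 1601 · 1563 · 1916 ≡ 1615 (mod 2021).
Since 1615 ≠ 1, base 10 is a Fermat witness: 2021 is composite.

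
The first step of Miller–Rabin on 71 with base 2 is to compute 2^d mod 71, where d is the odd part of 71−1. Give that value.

71 − 1 = 70 = 2^1 · 35, so d = 35.
2^1 ≡ 2 (mod 71)
2^2 ≡ 2^2 = 4 ≡ 4 (mod 71)
2^4 ≡ 4^2 = 16 ≡ 16 (mod 71)
2^8 ≡ 16^2 = 256 ≡ 43 (mod 71)
2^16 ≡ 43^2 = 1849 ≡ 3 (mod 71)
2^32 ≡ 3^2 = 9 ≡ 9 (mod 71)
35 = 32 + 2 + 1 in binary powers of 2.
So 2^35 ≡ 9 · 4 · 2 ≡ 1 (mod 71).
Since 2^d ≡ 1 (mod 71), base 2 does not prove 71 composite.

1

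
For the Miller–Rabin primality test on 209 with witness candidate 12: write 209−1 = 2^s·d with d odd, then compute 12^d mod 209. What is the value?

12

209 − 1 = 208 = 2^4 · 13, so d = 13.
12^1 ≡ 12 (mod 209)
12^2 ≡ 12^2 = 144 ≡ 144 (mod 209)
12^4 ≡ 144^2 = 20736 ≡ 45 (mod 209)
12^8 ≡ 45^2 = 2025 ≡ 144 (mod 209)
13 = 8 + 4 + 1 in binary powers of 2.
So 12^13 ≡ 144 · 45 · 12 ≡ 12 (mod 209).
Squaring chain: 12 → 144 → 45 → 144; never reaches −1, so base 12 is a Miller–Rabin witness that 209 is composite.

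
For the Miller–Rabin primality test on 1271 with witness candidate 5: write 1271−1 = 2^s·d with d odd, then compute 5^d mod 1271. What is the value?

893

1271 − 1 = 1270 = 2^1 · 635, so d = 635.
5^1 ≡ 5 (mod 1271)
5^2 ≡ 5^2 = 25 ≡ 25 (mod 1271)
5^4 ≡ 25^2 = 625 ≡ 625 (mod 1271)
5^8 ≡ 625^2 = 390625 ≡ 428 (mod 1271)
5^16 ≡ 428^2 = 183184 ≡ 160 (mod 1271)
5^32 ≡ 160^2 = 25600 ≡ 180 (mod 1271)
5^64 ≡ 180^2 = 32400 ≡ 625 (mod 1271)
5^128 ≡ 625^2 = 390625 ≡ 428 (mod 1271)
5^256 ≡ 428^2 = 183184 ≡ 160 (mod 1271)
5^512 ≡ 160^2 = 25600 ≡ 180 (mod 1271)
635 = 512 + 64 + 32 + 16 + 8 + 2 + 1 in binary powers of 2.
So 5^635 ≡ 180 · 625 · 180 · 160 · 428 · 25 · 5 ≡ 893 (mod 1271).
Squaring chain: 893; never reaches −1, so base 5 is a Miller–Rabin witness that 1271 is composite.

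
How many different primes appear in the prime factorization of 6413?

2

6413 = 11^2 · 53
6413 = 11^2 · 53, which has 2 distinct prime factors.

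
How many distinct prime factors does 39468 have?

39468 = 2^2 · 9867
9867 = 3 · 3289
3289 = 11 · 299
299 = 13 · 23
39468 = 2^2 · 3 · 11 · 13 · 23, which has 5 distinct prime factors.

5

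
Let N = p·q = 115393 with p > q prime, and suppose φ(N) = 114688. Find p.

449

φ(n) = (p−1)(q−1) = n − (p+q) + 1, so p + q = 115393 − 114688 + 1 = 706.
p and q are the roots of t² − 706t + 115393 = 0.
Discriminant: 706² − 4·115393 = 498436 − 461572 = 36864; √36864 = 192.
q = (706 − 192)/2 = 257, p = (706 + 192)/2 = 449.
Check: 257 · 449 = 115393.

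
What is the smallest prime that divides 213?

3

213 is odd.
Digit sum 6, divisible by 3.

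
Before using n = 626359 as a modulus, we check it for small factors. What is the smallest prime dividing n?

626359 is odd.
Digit sum 31, not divisible by 3.
Ends in 9: not divisible by 5.
7: 626359 = 7·89479 + 6
11: 626359 = 11·56941 + 8
13: 626359 = 13·48181 + 6
17: 626359 = 17·36844 + 11
19: 626359 = 19·32966 + 5
23: 626359 = 23·27233

23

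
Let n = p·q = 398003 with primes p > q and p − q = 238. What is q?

523

Since p = q + 238, we have 398003 = q(q + 238), so q² + 238q − 398003 = 0.
Discriminant: 238² + 4·398003 = 56644 + 1592012 = 1648656; √1648656 = 1284.
q = (−238 + 1284)/2 = 523, and p = q + 238 = 761.
Check: 523 · 761 = 398003.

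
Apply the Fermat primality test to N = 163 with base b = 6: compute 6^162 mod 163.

6^1 ≡ 6 (mod 163)
6^2 ≡ 6^2 = 36 ≡ 36 (mod 163)
6^4 ≡ 36^2 = 1296 ≡ 155 (mod 163)
6^8 ≡ 155^2 = 24025 ≡ 64 (mod 163)
6^16 ≡ 64^2 = 4096 ≡ 21 (mod 163)
6^32 ≡ 21^2 = 441 ≡ 115 (mod 163)
6^64 ≡ 115^2 = 13225 ≡ 22 (mod 163)
6^128 ≡ 22^2 = 484 ≡ 158 (mod 163)
162 = 128 + 32 + 2 in binary powers of 2.
So 6^162 ≡ 158 · 115 · 36 ≡ 1 (mod 163).
Since the result is 1, base 6 gives no evidence that 163 is composite.

1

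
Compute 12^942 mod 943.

430

12^1 ≡ 12 (mod 943)
12^2 ≡ 12^2 = 144 ≡ 144 (mod 943)
12^4 ≡ 144^2 = 20736 ≡ 933 (mod 943)
12^8 ≡ 933^2 = 870489 ≡ 100 (mod 943)
12^16 ≡ 100^2 = 10000 ≡ 570 (mod 943)
12^32 ≡ 570^2 = 324900 ≡ 508 (mod 943)
12^64 ≡ 508^2 = 258064 ≡ 625 (mod 943)
12^128 ≡ 625^2 = 390625 ≡ 223 (mod 943)
12^256 ≡ 223^2 = 49729 ≡ 693 (mod 943)
12^512 ≡ 693^2 = 480249 ≡ 262 (mod 943)
942 = 512 + 256 + 128 + 32 + 8 + 4 + 2 in binary powers of 2.
So 12^942 ≡ 262 · 693 · 223 · 508 · 100 · 933 · 144 ≡ 430 (mod 943).
Since 430 ≠ 1, base 12 is a Fermat witness: 943 is composite.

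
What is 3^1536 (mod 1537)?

3^1 ≡ 3 (mod 1537)
3^2 ≡ 3^2 = 9 ≡ 9 (mod 1537)
3^4 ≡ 9^2 = 81 ≡ 81 (mod 1537)
3^8 ≡ 81^2 = 6561 ≡ 413 (mod 1537)
3^16 ≡ 413^2 = 170569 ≡ 1499 (mod 1537)
3^32 ≡ 1499^2 = 2247001 ≡ 1444 (mod 1537)
3^64 ≡ 1444^2 = 2085136 ≡ 964 (mod 1537)
3^128 ≡ 964^2 = 929296 ≡ 948 (mod 1537)
3^256 ≡ 948^2 = 898704 ≡ 1096 (mod 1537)
3^512 ≡ 1096^2 = 1201216 ≡ 819 (mod 1537)
3^1024 ≡ 819^2 = 670761 ≡ 629 (mod 1537)
1536 = 1024 + 512 in binary powers of 2.
So 3^1536 ≡ 629 · 819 ≡ 256 (mod 1537).
Since 256 ≠ 1, base 3 is a Fermat witness: 1537 is composite.

256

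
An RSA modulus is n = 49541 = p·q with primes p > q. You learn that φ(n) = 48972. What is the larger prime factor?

φ(n) = (p−1)(q−1) = n − (p+q) + 1, so p + q = 49541 − 48972 + 1 = 570.
p and q are the roots of t² − 570t + 49541 = 0.
Discriminant: 570² − 4·49541 = 324900 − 198164 = 126736; √126736 = 356.
q = (570 − 356)/2 = 107, p = (570 + 356)/2 = 463.
Check: 107 · 463 = 49541.

463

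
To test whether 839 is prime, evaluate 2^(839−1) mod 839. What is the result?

2^1 ≡ 2 (mod 839)
2^2 ≡ 2^2 = 4 ≡ 4 (mod 839)
2^4 ≡ 4^2 = 16 ≡ 16 (mod 839)
2^8 ≡ 16^2 = 256 ≡ 256 (mod 839)
2^16 ≡ 256^2 = 65536 ≡ 94 (mod 839)
2^32 ≡ 94^2 = 8836 ≡ 446 (mod 839)
2^64 ≡ 446^2 = 198916 ≡ 73 (mod 839)
2^128 ≡ 73^2 = 5329 ≡ 295 (mod 839)
2^256 ≡ 295^2 = 87025 ≡ 608 (mod 839)
2^512 ≡ 608^2 = 369664 ≡ 504 (mod 839)
838 = 512 + 256 + 64 + 4 + 2 in binary powers of 2.
So 2^838 ≡ 504 · 608 · 73 · 16 · 4 ≡ 1 (mod 839).
Since the result is 1, base 2 gives no evidence that 839 is composite.

1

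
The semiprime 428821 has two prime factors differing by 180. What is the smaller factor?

571

Since p = q + 180, we have 428821 = q(q + 180), so q² + 180q − 428821 = 0.
Discriminant: 180² + 4·428821 = 32400 + 1715284 = 1747684; √1747684 = 1322.
q = (−180 + 1322)/2 = 571, and p = q + 180 = 751.
Check: 571 · 751 = 428821.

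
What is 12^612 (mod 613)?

1

12^1 ≡ 12 (mod 613)
12^2 ≡ 12^2 = 144 ≡ 144 (mod 613)
12^4 ≡ 144^2 = 20736 ≡ 507 (mod 613)
12^8 ≡ 507^2 = 257049 ≡ 202 (mod 613)
12^16 ≡ 202^2 = 40804 ≡ 346 (mod 613)
12^32 ≡ 346^2 = 119716 ≡ 181 (mod 613)
12^64 ≡ 181^2 = 32761 ≡ 272 (mod 613)
12^128 ≡ 272^2 = 73984 ≡ 424 (mod 613)
12^256 ≡ 424^2 = 179776 ≡ 167 (mod 613)
12^512 ≡ 167^2 = 27889 ≡ 304 (mod 613)
612 = 512 + 64 + 32 + 4 in binary powers of 2.
So 12^612 ≡ 304 · 272 · 181 · 507 ≡ 1 (mod 613).
Since the result is 1, base 12 gives no evidence that 613 is composite.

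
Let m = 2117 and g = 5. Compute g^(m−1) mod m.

547

5^1 ≡ 5 (mod 2117)
5^2 ≡ 5^2 = 25 ≡ 25 (mod 2117)
5^4 ≡ 25^2 = 625 ≡ 625 (mod 2117)
5^8 ≡ 625^2 = 390625 ≡ 1097 (mod 2117)
5^16 ≡ 1097^2 = 1203409 ≡ 953 (mod 2117)
5^32 ≡ 953^2 = 908209 ≡ 16 (mod 2117)
5^64 ≡ 16^2 = 256 ≡ 256 (mod 2117)
5^128 ≡ 256^2 = 65536 ≡ 2026 (mod 2117)
5^256 ≡ 2026^2 = 4104676 ≡ 1930 (mod 2117)
5^512 ≡ 1930^2 = 3724900 ≡ 1097 (mod 2117)
5^1024 ≡ 1097^2 = 1203409 ≡ 953 (mod 2117)
5^2048 ≡ 953^2 = 908209 ≡ 16 (mod 2117)
2116 = 2048 + 64 + 4 in binary powers of 2.
So 5^2116 ≡ 16 · 256 · 625 ≡ 547 (mod 2117).
Since 547 ≠ 1, base 5 is a Fermat witness: 2117 is composite.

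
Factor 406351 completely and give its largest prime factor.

53

406351 = 11 · 36941
36941 = 17 · 2173
2173 = 41 · 53
53 is prime.
So 406351 = 11 · 17 · 41 · 53; the largest prime factor is 53.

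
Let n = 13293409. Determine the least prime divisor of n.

79

13293409 is odd.
Digit sum 31, not divisible by 3.
Ends in 9: not divisible by 5.
7: 13293409 = 7·1899058 + 3
11: 13293409 = 11·1208491 + 8
13: 13293409 = 13·1022569 + 12
17: 13293409 = 17·781965 + 4
19: 13293409 = 19·699653 + 2
23: 13293409 = 23·577974 + 7
29: 13293409 = 29·458393 + 12
31: 13293409 = 31·428819 + 20
37: 13293409 = 37·359281 + 12
41: 13293409 = 41·324229 + 20
43: 13293409 = 43·309149 + 2
47: 13293409 = 47·282838 + 23
53: 13293409 = 53·250819 + 2
59: 13293409 = 59·225312 + 1
61: 13293409 = 61·217924 + 45
67: 13293409 = 67·198409 + 6
71: 13293409 = 71·187231 + 8
73: 13293409 = 73·182101 + 36
79: 13293409 = 79·168271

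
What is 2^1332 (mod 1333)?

4

2^1 ≡ 2 (mod 1333)
2^2 ≡ 2^2 = 4 ≡ 4 (mod 1333)
2^4 ≡ 4^2 = 16 ≡ 16 (mod 1333)
2^8 ≡ 16^2 = 256 ≡ 256 (mod 1333)
2^16 ≡ 256^2 = 65536 ≡ 219 (mod 1333)
2^32 ≡ 219^2 = 47961 ≡ 1306 (mod 1333)
2^64 ≡ 1306^2 = 1705636 ≡ 729 (mod 1333)
2^128 ≡ 729^2 = 531441 ≡ 907 (mod 1333)
2^256 ≡ 907^2 = 822649 ≡ 188 (mod 1333)
2^512 ≡ 188^2 = 35344 ≡ 686 (mod 1333)
2^1024 ≡ 686^2 = 470596 ≡ 47 (mod 1333)
1332 = 1024 + 256 + 32 + 16 + 4 in binary powers of 2.
So 2^1332 ≡ 47 · 188 · 1306 · 219 · 16 ≡ 4 (mod 1333).
Since 4 ≠ 1, base 2 is a Fermat witness: 1333 is composite.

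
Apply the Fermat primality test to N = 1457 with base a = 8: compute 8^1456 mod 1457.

8^1 ≡ 8 (mod 1457)
8^2 ≡ 8^2 = 64 ≡ 64 (mod 1457)
8^4 ≡ 64^2 = 4096 ≡ 1182 (mod 1457)
8^8 ≡ 1182^2 = 1397124 ≡ 1318 (mod 1457)
8^16 ≡ 1318^2 = 1737124 ≡ 380 (mod 1457)
8^32 ≡ 380^2 = 144400 ≡ 157 (mod 1457)
8^64 ≡ 157^2 = 24649 ≡ 1337 (mod 1457)
8^128 ≡ 1337^2 = 1787569 ≡ 1287 (mod 1457)
8^256 ≡ 1287^2 = 1656369 ≡ 1217 (mod 1457)
8^512 ≡ 1217^2 = 1481089 ≡ 777 (mod 1457)
8^1024 ≡ 777^2 = 603729 ≡ 531 (mod 1457)
1456 = 1024 + 256 + 128 + 32 + 16 in binary powers of 2.
So 8^1456 ≡ 531 · 1217 · 1287 · 157 · 380 ≡ 1093 (mod 1457).
Since 1093 ≠ 1, base 8 is a Fermat witness: 1457 is composite.

1093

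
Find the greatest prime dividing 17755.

67

17755 = 5 · 3551
3551 = 53 · 67
67 is prime.
So 17755 = 5 · 53 · 67; the largest prime factor is 67.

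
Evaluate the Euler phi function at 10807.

Factor: 10807 = 101 · 107.
φ(10807) = (101−1) · (107−1) = 100 · 106 = 10600.

10600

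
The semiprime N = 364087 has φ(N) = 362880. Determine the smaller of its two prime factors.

φ(n) = (p−1)(q−1) = n − (p+q) + 1, so p + q = 364087 − 362880 + 1 = 1208.
p and q are the roots of t² − 1208t + 364087 = 0.
Discriminant: 1208² − 4·364087 = 1459264 − 1456348 = 2916; √2916 = 54.
q = (1208 − 54)/2 = 577, p = (1208 + 54)/2 = 631.
Check: 577 · 631 = 364087.

577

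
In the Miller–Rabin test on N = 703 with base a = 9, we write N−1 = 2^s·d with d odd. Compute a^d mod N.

703 − 1 = 702 = 2^1 · 351, so d = 351.
9^1 ≡ 9 (mod 703)
9^2 ≡ 9^2 = 81 ≡ 81 (mod 703)
9^4 ≡ 81^2 = 6561 ≡ 234 (mod 703)
9^8 ≡ 234^2 = 54756 ≡ 625 (mod 703)
9^16 ≡ 625^2 = 390625 ≡ 460 (mod 703)
9^32 ≡ 460^2 = 211600 ≡ 700 (mod 703)
9^64 ≡ 700^2 = 490000 ≡ 9 (mod 703)
9^128 ≡ 9^2 = 81 ≡ 81 (mod 703)
9^256 ≡ 81^2 = 6561 ≡ 234 (mod 703)
351 = 256 + 64 + 16 + 8 + 4 + 2 + 1 in binary powers of 2.
So 9^351 ≡ 234 · 9 · 460 · 625 · 234 · 81 · 9 ≡ 1 (mod 703).
Since 9^d ≡ 1 (mod 703), base 9 does not prove 703 composite.

1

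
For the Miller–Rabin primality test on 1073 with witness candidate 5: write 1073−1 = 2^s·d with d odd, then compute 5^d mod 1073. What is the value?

1073 − 1 = 1072 = 2^4 · 67, so d = 67.
5^1 ≡ 5 (mod 1073)
5^2 ≡ 5^2 = 25 ≡ 25 (mod 1073)
5^4 ≡ 25^2 = 625 ≡ 625 (mod 1073)
5^8 ≡ 625^2 = 390625 ≡ 53 (mod 1073)
5^16 ≡ 53^2 = 2809 ≡ 663 (mod 1073)
5^32 ≡ 663^2 = 439569 ≡ 712 (mod 1073)
5^64 ≡ 712^2 = 506944 ≡ 488 (mod 1073)
67 = 64 + 2 + 1 in binary powers of 2.
So 5^67 ≡ 488 · 25 · 5 ≡ 912 (mod 1073).
Squaring chain: 912 → 169 → 663 → 712; never reaches −1, so base 5 is a Miller–Rabin witness that 1073 is composite.

912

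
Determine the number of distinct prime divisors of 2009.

2009 = 7^2 · 41
2009 = 7^2 · 41, which has 2 distinct prime factors.

2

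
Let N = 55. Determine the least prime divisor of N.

55 is odd.
Digit sum 10, not divisible by 3.
Ends in 5: divisible by 5.

5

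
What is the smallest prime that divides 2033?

2033 is odd.
Digit sum 8, not divisible by 3.
Ends in 3: not divisible by 5.
7: 2033 = 7·290 + 3
11: 2033 = 11·184 + 9
13: 2033 = 13·156 + 5
17: 2033 = 17·119 + 10
19: 2033 = 19·107

19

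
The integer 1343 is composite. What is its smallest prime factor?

1343 is odd.
Digit sum 11, not divisible by 3.
Ends in 3: not divisible by 5.
7: 1343 = 7·191 + 6
11: 1343 = 11·122 + 1
13: 1343 = 13·103 + 4
17: 1343 = 17·79

17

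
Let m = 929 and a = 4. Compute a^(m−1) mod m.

1

4^1 ≡ 4 (mod 929)
4^2 ≡ 4^2 = 16 ≡ 16 (mod 929)
4^4 ≡ 16^2 = 256 ≡ 256 (mod 929)
4^8 ≡ 256^2 = 65536 ≡ 506 (mod 929)
4^16 ≡ 506^2 = 256036 ≡ 561 (mod 929)
4^32 ≡ 561^2 = 314721 ≡ 719 (mod 929)
4^64 ≡ 719^2 = 516961 ≡ 437 (mod 929)
4^128 ≡ 437^2 = 190969 ≡ 524 (mod 929)
4^256 ≡ 524^2 = 274576 ≡ 521 (mod 929)
4^512 ≡ 521^2 = 271441 ≡ 173 (mod 929)
928 = 512 + 256 + 128 + 32 in binary powers of 2.
So 4^928 ≡ 173 · 521 · 524 · 719 ≡ 1 (mod 929).
Since the result is 1, base 4 gives no evidence that 929 is composite.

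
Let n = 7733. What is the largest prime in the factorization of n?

37

7733 = 11 · 703
703 = 19 · 37
37 is prime.
So 7733 = 11 · 19 · 37; the largest prime factor is 37.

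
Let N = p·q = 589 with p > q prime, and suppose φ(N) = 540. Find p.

31

φ(n) = (p−1)(q−1) = n − (p+q) + 1, so p + q = 589 − 540 + 1 = 50.
p and q are the roots of t² − 50t + 589 = 0.
Discriminant: 50² − 4·589 = 2500 − 2356 = 144; √144 = 12.
q = (50 − 12)/2 = 19, p = (50 + 12)/2 = 31.
Check: 19 · 31 = 589.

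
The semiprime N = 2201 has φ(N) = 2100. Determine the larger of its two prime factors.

71

φ(n) = (p−1)(q−1) = n − (p+q) + 1, so p + q = 2201 − 2100 + 1 = 102.
p and q are the roots of t² − 102t + 2201 = 0.
Discriminant: 102² − 4·2201 = 10404 − 8804 = 1600; √1600 = 40.
q = (102 − 40)/2 = 31, p = (102 + 40)/2 = 71.
Check: 31 · 71 = 2201.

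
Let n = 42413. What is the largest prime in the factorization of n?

42413 = 7 · 6059
6059 = 73 · 83
83 is prime.
So 42413 = 7 · 73 · 83; the largest prime factor is 83.

83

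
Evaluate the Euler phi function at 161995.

128160

Factor: 161995 = 5 · 179 · 181.
φ(161995) = (5−1) · (179−1) · (181−1) = 4 · 178 · 180 = 128160.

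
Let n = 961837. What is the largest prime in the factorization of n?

961837 = 19 · 50623
50623 = 23 · 2201
2201 = 31 · 71
71 is prime.
So 961837 = 19 · 23 · 31 · 71; the largest prime factor is 71.

71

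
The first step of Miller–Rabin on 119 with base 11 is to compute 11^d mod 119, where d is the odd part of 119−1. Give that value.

114

119 − 1 = 118 = 2^1 · 59, so d = 59.
11^1 ≡ 11 (mod 119)
11^2 ≡ 11^2 = 121 ≡ 2 (mod 119)
11^4 ≡ 2^2 = 4 ≡ 4 (mod 119)
11^8 ≡ 4^2 = 16 ≡ 16 (mod 119)
11^16 ≡ 16^2 = 256 ≡ 18 (mod 119)
11^32 ≡ 18^2 = 324 ≡ 86 (mod 119)
59 = 32 + 16 + 8 + 2 + 1 in binary powers of 2.
So 11^59 ≡ 86 · 18 · 16 · 2 · 11 ≡ 114 (mod 119).
Squaring chain: 114; never reaches −1, so base 11 is a Miller–Rabin witness that 119 is composite.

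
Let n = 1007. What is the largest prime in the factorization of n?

53

1007 = 19 · 53
53 is prime.
So 1007 = 19 · 53; the largest prime factor is 53.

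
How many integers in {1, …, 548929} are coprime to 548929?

Factor: 548929 = 19 · 167 · 173.
φ(548929) = (19−1) · (167−1) · (173−1) = 18 · 166 · 172 = 513936.

513936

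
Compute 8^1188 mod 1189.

8^1 ≡ 8 (mod 1189)
8^2 ≡ 8^2 = 64 ≡ 64 (mod 1189)
8^4 ≡ 64^2 = 4096 ≡ 529 (mod 1189)
8^8 ≡ 529^2 = 279841 ≡ 426 (mod 1189)
8^16 ≡ 426^2 = 181476 ≡ 748 (mod 1189)
8^32 ≡ 748^2 = 559504 ≡ 674 (mod 1189)
8^64 ≡ 674^2 = 454276 ≡ 78 (mod 1189)
8^128 ≡ 78^2 = 6084 ≡ 139 (mod 1189)
8^256 ≡ 139^2 = 19321 ≡ 297 (mod 1189)
8^512 ≡ 297^2 = 88209 ≡ 223 (mod 1189)
8^1024 ≡ 223^2 = 49729 ≡ 980 (mod 1189)
1188 = 1024 + 128 + 32 + 4 in binary powers of 2.
So 8^1188 ≡ 980 · 139 · 674 · 529 ≡ 836 (mod 1189).
Since 836 ≠ 1, base 8 is a Fermat witness: 1189 is composite.

836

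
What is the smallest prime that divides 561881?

43

561881 is odd.
Digit sum 29, not divisible by 3.
Ends in 1: not divisible by 5.
7: 561881 = 7·80268 + 5
11: 561881 = 11·51080 + 1
13: 561881 = 13·43221 + 8
17: 561881 = 17·33051 + 14
19: 561881 = 19·29572 + 13
23: 561881 = 23·24429 + 14
29: 561881 = 29·19375 + 6
31: 561881 = 31·18125 + 6
37: 561881 = 37·15185 + 36
41: 561881 = 41·13704 + 17
43: 561881 = 43·13067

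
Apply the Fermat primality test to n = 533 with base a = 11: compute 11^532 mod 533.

146

11^1 ≡ 11 (mod 533)
11^2 ≡ 11^2 = 121 ≡ 121 (mod 533)
11^4 ≡ 121^2 = 14641 ≡ 250 (mod 533)
11^8 ≡ 250^2 = 62500 ≡ 139 (mod 533)
11^16 ≡ 139^2 = 19321 ≡ 133 (mod 533)
11^32 ≡ 133^2 = 17689 ≡ 100 (mod 533)
11^64 ≡ 100^2 = 10000 ≡ 406 (mod 533)
11^128 ≡ 406^2 = 164836 ≡ 139 (mod 533)
11^256 ≡ 139^2 = 19321 ≡ 133 (mod 533)
11^512 ≡ 133^2 = 17689 ≡ 100 (mod 533)
532 = 512 + 16 + 4 in binary powers of 2.
So 11^532 ≡ 100 · 133 · 250 ≡ 146 (mod 533).
Since 146 ≠ 1, base 11 is a Fermat witness: 533 is composite.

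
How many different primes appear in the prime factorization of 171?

2

171 = 3^2 · 19
171 = 3^2 · 19, which has 2 distinct prime factors.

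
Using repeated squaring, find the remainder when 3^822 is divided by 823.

1

3^1 ≡ 3 (mod 823)
3^2 ≡ 3^2 = 9 ≡ 9 (mod 823)
3^4 ≡ 9^2 = 81 ≡ 81 (mod 823)
3^8 ≡ 81^2 = 6561 ≡ 800 (mod 823)
3^16 ≡ 800^2 = 640000 ≡ 529 (mod 823)
3^32 ≡ 529^2 = 279841 ≡ 21 (mod 823)
3^64 ≡ 21^2 = 441 ≡ 441 (mod 823)
3^128 ≡ 441^2 = 194481 ≡ 253 (mod 823)
3^256 ≡ 253^2 = 64009 ≡ 638 (mod 823)
3^512 ≡ 638^2 = 407044 ≡ 482 (mod 823)
822 = 512 + 256 + 32 + 16 + 4 + 2 in binary powers of 2.
So 3^822 ≡ 482 · 638 · 21 · 529 · 81 · 9 ≡ 1 (mod 823).
Since the result is 1, base 3 gives no evidence that 823 is composite.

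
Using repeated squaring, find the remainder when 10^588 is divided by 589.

349

10^1 ≡ 10 (mod 589)
10^2 ≡ 10^2 = 100 ≡ 100 (mod 589)
10^4 ≡ 100^2 = 10000 ≡ 576 (mod 589)
10^8 ≡ 576^2 = 331776 ≡ 169 (mod 589)
10^16 ≡ 169^2 = 28561 ≡ 289 (mod 589)
10^32 ≡ 289^2 = 83521 ≡ 472 (mod 589)
10^64 ≡ 472^2 = 222784 ≡ 142 (mod 589)
10^128 ≡ 142^2 = 20164 ≡ 138 (mod 589)
10^256 ≡ 138^2 = 19044 ≡ 196 (mod 589)
10^512 ≡ 196^2 = 38416 ≡ 131 (mod 589)
588 = 512 + 64 + 8 + 4 in binary powers of 2.
So 10^588 ≡ 131 · 142 · 169 · 576 ≡ 349 (mod 589).
Since 349 ≠ 1, base 10 is a Fermat witness: 589 is composite.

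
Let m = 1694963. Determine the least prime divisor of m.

1694963 is odd.
Digit sum 38, not divisible by 3.
Ends in 3: not divisible by 5.
7: 1694963 = 7·242137 + 4
11: 1694963 = 11·154087 + 6
13: 1694963 = 13·130381 + 10
17: 1694963 = 17·99703 + 12
19: 1694963 = 19·89208 + 11
23: 1694963 = 23·73694 + 1
29: 1694963 = 29·58447

29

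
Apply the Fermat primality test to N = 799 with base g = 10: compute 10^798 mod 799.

212

10^1 ≡ 10 (mod 799)
10^2 ≡ 10^2 = 100 ≡ 100 (mod 799)
10^4 ≡ 100^2 = 10000 ≡ 412 (mod 799)
10^8 ≡ 412^2 = 169744 ≡ 356 (mod 799)
10^16 ≡ 356^2 = 126736 ≡ 494 (mod 799)
10^32 ≡ 494^2 = 244036 ≡ 341 (mod 799)
10^64 ≡ 341^2 = 116281 ≡ 426 (mod 799)
10^128 ≡ 426^2 = 181476 ≡ 103 (mod 799)
10^256 ≡ 103^2 = 10609 ≡ 222 (mod 799)
10^512 ≡ 222^2 = 49284 ≡ 545 (mod 799)
798 = 512 + 256 + 16 + 8 + 4 + 2 in binary powers of 2.
So 10^798 ≡ 545 · 222 · 494 · 356 · 412 · 100 ≡ 212 (mod 799).
Since 212 ≠ 1, base 10 is a Fermat witness: 799 is composite.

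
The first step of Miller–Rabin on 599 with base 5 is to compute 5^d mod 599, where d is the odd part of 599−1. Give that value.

599 − 1 = 598 = 2^1 · 299, so d = 299.
5^1 ≡ 5 (mod 599)
5^2 ≡ 5^2 = 25 ≡ 25 (mod 599)
5^4 ≡ 25^2 = 625 ≡ 26 (mod 599)
5^8 ≡ 26^2 = 676 ≡ 77 (mod 599)
5^16 ≡ 77^2 = 5929 ≡ 538 (mod 599)
5^32 ≡ 538^2 = 289444 ≡ 127 (mod 599)
5^64 ≡ 127^2 = 16129 ≡ 555 (mod 599)
5^128 ≡ 555^2 = 308025 ≡ 139 (mod 599)
5^256 ≡ 139^2 = 19321 ≡ 153 (mod 599)
299 = 256 + 32 + 8 + 2 + 1 in binary powers of 2.
So 5^299 ≡ 153 · 127 · 77 · 25 · 5 ≡ 1 (mod 599).
Since 5^d ≡ 1 (mod 599), base 5 does not prove 599 composite.

1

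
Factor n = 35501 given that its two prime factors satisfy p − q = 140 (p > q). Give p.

271

Since p = q + 140, we have 35501 = q(q + 140), so q² + 140q − 35501 = 0.
Discriminant: 140² + 4·35501 = 19600 + 142004 = 161604; √161604 = 402.
q = (−140 + 402)/2 = 131, and p = q + 140 = 271.
Check: 131 · 271 = 35501.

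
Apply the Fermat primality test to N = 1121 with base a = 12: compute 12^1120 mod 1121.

197

12^1 ≡ 12 (mod 1121)
12^2 ≡ 12^2 = 144 ≡ 144 (mod 1121)
12^4 ≡ 144^2 = 20736 ≡ 558 (mod 1121)
12^8 ≡ 558^2 = 311364 ≡ 847 (mod 1121)
12^16 ≡ 847^2 = 717409 ≡ 1090 (mod 1121)
12^32 ≡ 1090^2 = 1188100 ≡ 961 (mod 1121)
12^64 ≡ 961^2 = 923521 ≡ 938 (mod 1121)
12^128 ≡ 938^2 = 879844 ≡ 980 (mod 1121)
12^256 ≡ 980^2 = 960400 ≡ 824 (mod 1121)
12^512 ≡ 824^2 = 678976 ≡ 771 (mod 1121)
12^1024 ≡ 771^2 = 594441 ≡ 311 (mod 1121)
1120 = 1024 + 64 + 32 in binary powers of 2.
So 12^1120 ≡ 311 · 938 · 961 ≡ 197 (mod 1121).
Since 197 ≠ 1, base 12 is a Fermat witness: 1121 is composite.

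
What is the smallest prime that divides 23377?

97

23377 is odd.
Digit sum 22, not divisible by 3.
Ends in 7: not divisible by 5.
7: 23377 = 7·3339 + 4
11: 23377 = 11·2125 + 2
13: 23377 = 13·1798 + 3
17: 23377 = 17·1375 + 2
19: 23377 = 19·1230 + 7
23: 23377 = 23·1016 + 9
29: 23377 = 29·806 + 3
31: 23377 = 31·754 + 3
37: 23377 = 37·631 + 30
41: 23377 = 41·570 + 7
43: 23377 = 43·543 + 28
47: 23377 = 47·497 + 18
53: 23377 = 53·441 + 4
59: 23377 = 59·396 + 13
61: 23377 = 61·383 + 14
67: 23377 = 67·348 + 61
71: 23377 = 71·329 + 18
73: 23377 = 73·320 + 17
79: 23377 = 79·295 + 72
83: 23377 = 83·281 + 54
89: 23377 = 89·262 + 59
97: 23377 = 97·241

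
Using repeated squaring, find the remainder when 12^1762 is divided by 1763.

1743

12^1 ≡ 12 (mod 1763)
12^2 ≡ 12^2 = 144 ≡ 144 (mod 1763)
12^4 ≡ 144^2 = 20736 ≡ 1343 (mod 1763)
12^8 ≡ 1343^2 = 1803649 ≡ 100 (mod 1763)
12^16 ≡ 100^2 = 10000 ≡ 1185 (mod 1763)
12^32 ≡ 1185^2 = 1404225 ≡ 877 (mod 1763)
12^64 ≡ 877^2 = 769129 ≡ 461 (mod 1763)
12^128 ≡ 461^2 = 212521 ≡ 961 (mod 1763)
12^256 ≡ 961^2 = 923521 ≡ 1472 (mod 1763)
12^512 ≡ 1472^2 = 2166784 ≡ 57 (mod 1763)
12^1024 ≡ 57^2 = 3249 ≡ 1486 (mod 1763)
1762 = 1024 + 512 + 128 + 64 + 32 + 2 in binary powers of 2.
So 12^1762 ≡ 1486 · 57 · 961 · 461 · 877 · 144 ≡ 1743 (mod 1763).
Since 1743 ≠ 1, base 12 is a Fermat witness: 1763 is composite.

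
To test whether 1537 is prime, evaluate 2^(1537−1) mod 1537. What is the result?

49

2^1 ≡ 2 (mod 1537)
2^2 ≡ 2^2 = 4 ≡ 4 (mod 1537)
2^4 ≡ 4^2 = 16 ≡ 16 (mod 1537)
2^8 ≡ 16^2 = 256 ≡ 256 (mod 1537)
2^16 ≡ 256^2 = 65536 ≡ 982 (mod 1537)
2^32 ≡ 982^2 = 964324 ≡ 625 (mod 1537)
2^64 ≡ 625^2 = 390625 ≡ 227 (mod 1537)
2^128 ≡ 227^2 = 51529 ≡ 808 (mod 1537)
2^256 ≡ 808^2 = 652864 ≡ 1176 (mod 1537)
2^512 ≡ 1176^2 = 1382976 ≡ 1213 (mod 1537)
2^1024 ≡ 1213^2 = 1471369 ≡ 460 (mod 1537)
1536 = 1024 + 512 in binary powers of 2.
So 2^1536 ≡ 460 · 1213 ≡ 49 (mod 1537).
Since 49 ≠ 1, base 2 is a Fermat witness: 1537 is composite.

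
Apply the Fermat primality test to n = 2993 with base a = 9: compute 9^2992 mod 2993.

9^1 ≡ 9 (mod 2993)
9^2 ≡ 9^2 = 81 ≡ 81 (mod 2993)
9^4 ≡ 81^2 = 6561 ≡ 575 (mod 2993)
9^8 ≡ 575^2 = 330625 ≡ 1395 (mod 2993)
9^16 ≡ 1395^2 = 1946025 ≡ 575 (mod 2993)
9^32 ≡ 575^2 = 330625 ≡ 1395 (mod 2993)
9^64 ≡ 1395^2 = 1946025 ≡ 575 (mod 2993)
9^128 ≡ 575^2 = 330625 ≡ 1395 (mod 2993)
9^256 ≡ 1395^2 = 1946025 ≡ 575 (mod 2993)
9^512 ≡ 575^2 = 330625 ≡ 1395 (mod 2993)
9^1024 ≡ 1395^2 = 1946025 ≡ 575 (mod 2993)
9^2048 ≡ 575^2 = 330625 ≡ 1395 (mod 2993)
2992 = 2048 + 512 + 256 + 128 + 32 + 16 in binary powers of 2.
So 9^2992 ≡ 1395 · 1395 · 575 · 1395 · 1395 · 575 ≡ 575 (mod 2993).
Since 575 ≠ 1, base 9 is a Fermat witness: 2993 is composite.

575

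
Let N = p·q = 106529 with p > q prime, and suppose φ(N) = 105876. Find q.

307

φ(n) = (p−1)(q−1) = n − (p+q) + 1, so p + q = 106529 − 105876 + 1 = 654.
p and q are the roots of t² − 654t + 106529 = 0.
Discriminant: 654² − 4·106529 = 427716 − 426116 = 1600; √1600 = 40.
q = (654 − 40)/2 = 307, p = (654 + 40)/2 = 347.
Check: 307 · 347 = 106529.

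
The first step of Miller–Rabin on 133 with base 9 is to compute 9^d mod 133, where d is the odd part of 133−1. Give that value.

133 − 1 = 132 = 2^2 · 33, so d = 33.
9^1 ≡ 9 (mod 133)
9^2 ≡ 9^2 = 81 ≡ 81 (mod 133)
9^4 ≡ 81^2 = 6561 ≡ 44 (mod 133)
9^8 ≡ 44^2 = 1936 ≡ 74 (mod 133)
9^16 ≡ 74^2 = 5476 ≡ 23 (mod 133)
9^32 ≡ 23^2 = 529 ≡ 130 (mod 133)
33 = 32 + 1 in binary powers of 2.
So 9^33 ≡ 130 · 9 ≡ 106 (mod 133).
Squaring chain: 106 → 64; never reaches −1, so base 9 is a Miller–Rabin witness that 133 is composite.

106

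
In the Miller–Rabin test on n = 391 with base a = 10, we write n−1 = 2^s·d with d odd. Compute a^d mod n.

320

391 − 1 = 390 = 2^1 · 195, so d = 195.
10^1 ≡ 10 (mod 391)
10^2 ≡ 10^2 = 100 ≡ 100 (mod 391)
10^4 ≡ 100^2 = 10000 ≡ 225 (mod 391)
10^8 ≡ 225^2 = 50625 ≡ 186 (mod 391)
10^16 ≡ 186^2 = 34596 ≡ 188 (mod 391)
10^32 ≡ 188^2 = 35344 ≡ 154 (mod 391)
10^64 ≡ 154^2 = 23716 ≡ 256 (mod 391)
10^128 ≡ 256^2 = 65536 ≡ 239 (mod 391)
195 = 128 + 64 + 2 + 1 in binary powers of 2.
So 10^195 ≡ 239 · 256 · 100 · 10 ≡ 320 (mod 391).
Squaring chain: 320; never reaches −1, so base 10 is a Miller–Rabin witness that 391 is composite.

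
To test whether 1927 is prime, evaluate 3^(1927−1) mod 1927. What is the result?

3^1 ≡ 3 (mod 1927)
3^2 ≡ 3^2 = 9 ≡ 9 (mod 1927)
3^4 ≡ 9^2 = 81 ≡ 81 (mod 1927)
3^8 ≡ 81^2 = 6561 ≡ 780 (mod 1927)
3^16 ≡ 780^2 = 608400 ≡ 1395 (mod 1927)
3^32 ≡ 1395^2 = 1946025 ≡ 1682 (mod 1927)
3^64 ≡ 1682^2 = 2829124 ≡ 288 (mod 1927)
3^128 ≡ 288^2 = 82944 ≡ 83 (mod 1927)
3^256 ≡ 83^2 = 6889 ≡ 1108 (mod 1927)
3^512 ≡ 1108^2 = 1227664 ≡ 165 (mod 1927)
3^1024 ≡ 165^2 = 27225 ≡ 247 (mod 1927)
1926 = 1024 + 512 + 256 + 128 + 4 + 2 in binary powers of 2.
So 3^1926 ≡ 247 · 165 · 1108 · 83 · 81 · 9 ≡ 237 (mod 1927).
Since 237 ≠ 1, base 3 is a Fermat witness: 1927 is composite.

237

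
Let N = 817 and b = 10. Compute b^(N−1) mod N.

391

10^1 ≡ 10 (mod 817)
10^2 ≡ 10^2 = 100 ≡ 100 (mod 817)
10^4 ≡ 100^2 = 10000 ≡ 196 (mod 817)
10^8 ≡ 196^2 = 38416 ≡ 17 (mod 817)
10^16 ≡ 17^2 = 289 ≡ 289 (mod 817)
10^32 ≡ 289^2 = 83521 ≡ 187 (mod 817)
10^64 ≡ 187^2 = 34969 ≡ 655 (mod 817)
10^128 ≡ 655^2 = 429025 ≡ 100 (mod 817)
10^256 ≡ 100^2 = 10000 ≡ 196 (mod 817)
10^512 ≡ 196^2 = 38416 ≡ 17 (mod 817)
816 = 512 + 256 + 32 + 16 in binary powers of 2.
So 10^816 ≡ 17 · 196 · 187 · 289 ≡ 391 (mod 817).
Since 391 ≠ 1, base 10 is a Fermat witness: 817 is composite.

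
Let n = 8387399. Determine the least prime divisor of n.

8387399 is odd.
Digit sum 47, not divisible by 3.
Ends in 9: not divisible by 5.
7: 8387399 = 7·1198199 + 6
11: 8387399 = 11·762490 + 9
13: 8387399 = 13·645184 + 7
17: 8387399 = 17·493376 + 7
19: 8387399 = 19·441442 + 1
23: 8387399 = 23·364669 + 12
29: 8387399 = 29·289220 + 19
31: 8387399 = 31·270561 + 8
37: 8387399 = 37·226686 + 17
41: 8387399 = 41·204570 + 29
43: 8387399 = 43·195055 + 34
47: 8387399 = 47·178455 + 14
53: 8387399 = 53·158252 + 43
59: 8387399 = 59·142159 + 18
61: 8387399 = 61·137498 + 21
67: 8387399 = 67·125185 + 4
71: 8387399 = 71·118132 + 27
73: 8387399 = 73·114895 + 64
79: 8387399 = 79·106169 + 48
83: 8387399 = 83·101053

83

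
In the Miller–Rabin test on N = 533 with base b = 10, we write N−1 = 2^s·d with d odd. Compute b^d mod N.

533 − 1 = 532 = 2^2 · 133, so d = 133.
10^1 ≡ 10 (mod 533)
10^2 ≡ 10^2 = 100 ≡ 100 (mod 533)
10^4 ≡ 100^2 = 10000 ≡ 406 (mod 533)
10^8 ≡ 406^2 = 164836 ≡ 139 (mod 533)
10^16 ≡ 139^2 = 19321 ≡ 133 (mod 533)
10^32 ≡ 133^2 = 17689 ≡ 100 (mod 533)
10^64 ≡ 100^2 = 10000 ≡ 406 (mod 533)
10^128 ≡ 406^2 = 164836 ≡ 139 (mod 533)
133 = 128 + 4 + 1 in binary powers of 2.
So 10^133 ≡ 139 · 406 · 10 ≡ 426 (mod 533).
Squaring chain: 426 → 256; never reaches −1, so base 10 is a Miller–Rabin witness that 533 is composite.

426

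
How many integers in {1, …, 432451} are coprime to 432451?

413952

Factor: 432451 = 43 · 89 · 113.
φ(432451) = (43−1) · (89−1) · (113−1) = 42 · 88 · 112 = 413952.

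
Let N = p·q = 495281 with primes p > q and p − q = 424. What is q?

Since p = q + 424, we have 495281 = q(q + 424), so q² + 424q − 495281 = 0.
Discriminant: 424² + 4·495281 = 179776 + 1981124 = 2160900; √2160900 = 1470.
q = (−424 + 1470)/2 = 523, and p = q + 424 = 947.
Check: 523 · 947 = 495281.

523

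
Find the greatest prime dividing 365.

73

365 = 5 · 73
73 is prime.
So 365 = 5 · 73; the largest prime factor is 73.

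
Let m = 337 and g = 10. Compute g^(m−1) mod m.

1

10^1 ≡ 10 (mod 337)
10^2 ≡ 10^2 = 100 ≡ 100 (mod 337)
10^4 ≡ 100^2 = 10000 ≡ 227 (mod 337)
10^8 ≡ 227^2 = 51529 ≡ 305 (mod 337)
10^16 ≡ 305^2 = 93025 ≡ 13 (mod 337)
10^32 ≡ 13^2 = 169 ≡ 169 (mod 337)
10^64 ≡ 169^2 = 28561 ≡ 253 (mod 337)
10^128 ≡ 253^2 = 64009 ≡ 316 (mod 337)
10^256 ≡ 316^2 = 99856 ≡ 104 (mod 337)
336 = 256 + 64 + 16 in binary powers of 2.
So 10^336 ≡ 104 · 253 · 13 ≡ 1 (mod 337).
Since the result is 1, base 10 gives no evidence that 337 is composite.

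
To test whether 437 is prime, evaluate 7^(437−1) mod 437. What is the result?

7^1 ≡ 7 (mod 437)
7^2 ≡ 7^2 = 49 ≡ 49 (mod 437)
7^4 ≡ 49^2 = 2401 ≡ 216 (mod 437)
7^8 ≡ 216^2 = 46656 ≡ 334 (mod 437)
7^16 ≡ 334^2 = 111556 ≡ 121 (mod 437)
7^32 ≡ 121^2 = 14641 ≡ 220 (mod 437)
7^64 ≡ 220^2 = 48400 ≡ 330 (mod 437)
7^128 ≡ 330^2 = 108900 ≡ 87 (mod 437)
7^256 ≡ 87^2 = 7569 ≡ 140 (mod 437)
436 = 256 + 128 + 32 + 16 + 4 in binary powers of 2.
So 7^436 ≡ 140 · 87 · 220 · 121 · 216 ≡ 64 (mod 437).
Since 64 ≠ 1, base 7 is a Fermat witness: 437 is composite.

64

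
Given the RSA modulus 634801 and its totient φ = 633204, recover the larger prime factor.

φ(n) = (p−1)(q−1) = n − (p+q) + 1, so p + q = 634801 − 633204 + 1 = 1598.
p and q are the roots of t² − 1598t + 634801 = 0.
Discriminant: 1598² − 4·634801 = 2553604 − 2539204 = 14400; √14400 = 120.
q = (1598 − 120)/2 = 739, p = (1598 + 120)/2 = 859.
Check: 739 · 859 = 634801.

859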